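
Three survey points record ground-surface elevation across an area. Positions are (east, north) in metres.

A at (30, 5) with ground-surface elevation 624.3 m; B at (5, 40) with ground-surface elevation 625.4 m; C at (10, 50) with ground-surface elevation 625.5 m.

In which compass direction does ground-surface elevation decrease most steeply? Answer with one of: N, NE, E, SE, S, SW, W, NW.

SE

With z = a·x + b·y + c and A as origin, the differences give:
  (-25)·a + 35·b = +1.1
  (-20)·a + 45·b = +1.2
Eliminate b (×45 and ×35, subtract): -425·a = 7.50 → a = ∂z/∂x = -0.01765
Back-substitute: b = ∂z/∂y = +0.01882.
Steepest decrease is along −∇f = (+0.01765 E, -0.01882 N) → southeast.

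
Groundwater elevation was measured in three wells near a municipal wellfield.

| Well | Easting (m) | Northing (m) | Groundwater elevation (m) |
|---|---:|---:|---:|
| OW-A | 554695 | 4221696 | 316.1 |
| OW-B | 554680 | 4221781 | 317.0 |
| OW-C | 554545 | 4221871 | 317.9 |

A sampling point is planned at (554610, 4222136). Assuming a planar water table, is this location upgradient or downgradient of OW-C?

upgradient

Differences from OW-A: to OW-B (Δx, Δy, Δh) = (-15, 85, +0.9); to OW-C = (-150, 175, +1.8).
Determinant of the coordinate differences = (-15)·175 − (-150)·85 = 10125.
∂h/∂x = [(+0.9)·175 − (+1.8)·85] / 10125 = +0.0004444
∂h/∂y = [(-15)·(+1.8) − (-150)·(+0.9)] / 10125 = +0.01067
Head at (554610, 4222136) = 316.1 + (+0.0004444)·(-85) + (+0.01067)·(440) = 320.76 m.
That is higher than the 317.9 m at OW-C, so the point is upgradient.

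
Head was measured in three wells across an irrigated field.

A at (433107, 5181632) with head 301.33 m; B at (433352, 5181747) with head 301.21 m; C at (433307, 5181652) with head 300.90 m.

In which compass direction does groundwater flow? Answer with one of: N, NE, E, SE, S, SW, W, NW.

SE

Three-point gradient (reference A): Δ to B = (245, 115, -0.12), Δ to C = (200, 20, -0.43).
∂h/∂x = -0.002599, ∂h/∂y = +0.004494 (det = -18100).
Flow = −∇h = (+0.002599 east, -0.004494 north), which points southeast.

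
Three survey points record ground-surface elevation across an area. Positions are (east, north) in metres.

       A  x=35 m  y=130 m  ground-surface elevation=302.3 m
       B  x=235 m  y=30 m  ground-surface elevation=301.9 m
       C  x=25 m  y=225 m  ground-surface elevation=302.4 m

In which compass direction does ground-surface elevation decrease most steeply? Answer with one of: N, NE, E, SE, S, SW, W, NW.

Taking A as reference: B−A = (200, -100, -0.4); C−A = (-10, 95, +0.1).
Solve a·Δx + b·Δy = Δz: det = 200·95 − (-10)·(-100) = 18000.
∂z/∂x = [(-0.4)·95 − (+0.1)·(-100)] / 18000 = -0.001556
∂z/∂y = [200·(+0.1) − (-10)·(-0.4)] / 18000 = +0.0008889
Steepest decrease is along −∇f = (+0.001556 E, -0.0008889 N) → southeast.

SE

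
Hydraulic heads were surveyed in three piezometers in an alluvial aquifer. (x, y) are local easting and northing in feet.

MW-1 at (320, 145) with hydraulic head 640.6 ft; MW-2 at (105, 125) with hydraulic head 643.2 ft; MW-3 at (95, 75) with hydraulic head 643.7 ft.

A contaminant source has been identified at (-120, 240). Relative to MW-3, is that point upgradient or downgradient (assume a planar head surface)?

Taking MW-1 as reference: MW-2−MW-1 = (-215, -20, +2.6); MW-3−MW-1 = (-225, -70, +3.1).
Solve a·Δx + b·Δy = Δh: det = (-215)·(-70) − (-225)·(-20) = 10550.
∂h/∂x = [(+2.6)·(-70) − (+3.1)·(-20)] / 10550 = -0.01137
∂h/∂y = [(-215)·(+3.1) − (-225)·(+2.6)] / 10550 = -0.007725
Head at (-120, 240) = 640.6 + (-0.01137)·(-440) + (-0.007725)·(95) = 644.87 ft.
That is higher than the 643.7 ft at MW-3, so the point is upgradient.

upgradient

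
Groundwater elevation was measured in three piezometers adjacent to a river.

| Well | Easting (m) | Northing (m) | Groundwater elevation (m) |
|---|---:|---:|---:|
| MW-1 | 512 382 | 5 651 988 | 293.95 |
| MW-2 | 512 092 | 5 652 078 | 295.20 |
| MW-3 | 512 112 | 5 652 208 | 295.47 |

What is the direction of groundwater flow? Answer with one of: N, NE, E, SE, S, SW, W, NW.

Differences from MW-1: to MW-2 (Δx, Δy, Δh) = (-290, 90, +1.25); to MW-3 = (-270, 220, +1.52).
Solve a·Δx + b·Δy = Δh: det = (-290)·220 − (-270)·90 = -39500.
∂h/∂x = [(+1.25)·220 − (+1.52)·90] / -39500 = -0.003499
∂h/∂y = [(-290)·(+1.52) − (-270)·(+1.25)] / -39500 = +0.002615
Flow = −∇h = (+0.003499 east, -0.002615 north), which points southeast.

SE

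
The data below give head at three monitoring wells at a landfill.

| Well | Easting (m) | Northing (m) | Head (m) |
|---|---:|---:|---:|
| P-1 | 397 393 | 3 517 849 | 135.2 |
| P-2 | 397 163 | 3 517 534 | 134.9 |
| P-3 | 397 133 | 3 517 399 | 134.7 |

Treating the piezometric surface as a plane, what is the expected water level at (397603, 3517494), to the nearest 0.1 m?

134.4 m

Differences from P-1: to P-2 (Δx, Δy, Δh) = (-230, -315, -0.3); to P-3 = (-260, -450, -0.5).
Determinant of the coordinate differences = (-230)·(-450) − (-260)·(-315) = 21600.
∂h/∂x = [(-0.3)·(-450) − (-0.5)·(-315)] / 21600 = -0.001042
∂h/∂y = [(-230)·(-0.5) − (-260)·(-0.3)] / 21600 = +0.001713
h(397603, 3517494) = 135.2 + (-0.001042)·(210) + (+0.001713)·(-355) = 135.2 -0.219 -0.608 = 134.373 m.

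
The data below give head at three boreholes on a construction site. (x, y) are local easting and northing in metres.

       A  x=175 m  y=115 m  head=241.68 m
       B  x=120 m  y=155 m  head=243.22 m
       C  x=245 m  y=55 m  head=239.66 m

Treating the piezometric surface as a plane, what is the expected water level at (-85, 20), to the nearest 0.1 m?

With h = a·x + b·y + c and A as origin, the differences give:
  (-55)·a + 40·b = +1.54
  70·a + (-60)·b = -2.02
Eliminate b (×(-60) and ×40, subtract): 500·a = -11.600 → a = ∂h/∂x = -0.02320
Back-substitute: b = ∂h/∂y = +0.006600.
h(-85, 20) = 241.68 + (-0.02320)·(-260) + (+0.006600)·(-95) = 241.68 +6.032 -0.627 = 247.085 m.

247.1 m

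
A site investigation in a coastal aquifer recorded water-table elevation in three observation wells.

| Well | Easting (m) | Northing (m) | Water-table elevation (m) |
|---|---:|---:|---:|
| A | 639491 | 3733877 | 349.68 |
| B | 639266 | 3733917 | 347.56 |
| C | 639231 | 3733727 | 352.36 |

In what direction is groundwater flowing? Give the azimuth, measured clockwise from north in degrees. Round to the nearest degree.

350°

Taking A as reference: B−A = (-225, 40, -2.12); C−A = (-260, -150, +2.68).
Solve a·Δx + b·Δy = Δh: det = (-225)·(-150) − (-260)·40 = 44150.
∂h/∂x = [(-2.12)·(-150) − (+2.68)·40] / 44150 = +0.004775
∂h/∂y = [(-225)·(+2.68) − (-260)·(-2.12)] / 44150 = -0.02614
Flow direction (−∇h) has components (-0.004775 E, +0.02614 N).
Azimuth = atan2(E, N) = atan2(-0.004775, +0.02614) = 349.6° ≈ 350°.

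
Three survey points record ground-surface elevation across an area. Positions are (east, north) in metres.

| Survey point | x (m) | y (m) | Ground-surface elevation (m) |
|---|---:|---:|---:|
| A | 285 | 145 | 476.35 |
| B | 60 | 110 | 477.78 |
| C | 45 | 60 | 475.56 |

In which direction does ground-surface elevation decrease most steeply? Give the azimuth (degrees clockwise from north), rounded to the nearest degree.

With z = a·x + b·y + c and A as origin, the differences give:
  (-225)·a + (-35)·b = +1.43
  (-240)·a + (-85)·b = -0.79
Eliminate b (×(-85) and ×(-35), subtract): 10725·a = -149.200 → a = ∂z/∂x = -0.01391
Back-substitute: b = ∂z/∂y = +0.04857.
Steepest decrease is along −∇f: components (+0.01391 E, -0.04857 N).
Azimuth = atan2(+0.01391, -0.04857) = 164.0° ≈ 164°.

164°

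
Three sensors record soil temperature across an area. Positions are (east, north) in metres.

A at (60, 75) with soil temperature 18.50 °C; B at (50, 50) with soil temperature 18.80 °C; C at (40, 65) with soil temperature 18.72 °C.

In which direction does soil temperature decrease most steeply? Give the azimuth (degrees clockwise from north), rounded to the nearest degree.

With T = a·x + b·y + c and A as origin, the differences give:
  (-10)·a + (-25)·b = +0.30
  (-20)·a + (-10)·b = +0.22
Eliminate b (×(-10) and ×(-25), subtract): -400·a = 2.500 → a = ∂T/∂x = -0.006250
Back-substitute: b = ∂T/∂y = -0.009500.
Steepest decrease is along −∇f: components (+0.006250 E, +0.009500 N).
Azimuth = atan2(+0.006250, +0.009500) = 33.3° ≈ 033°.

033°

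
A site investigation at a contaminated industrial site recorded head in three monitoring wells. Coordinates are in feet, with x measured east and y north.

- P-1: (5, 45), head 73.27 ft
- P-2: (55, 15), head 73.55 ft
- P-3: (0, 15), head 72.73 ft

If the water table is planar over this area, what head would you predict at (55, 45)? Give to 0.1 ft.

74.0 ft

Differences from P-1: to P-2 (Δx, Δy, Δh) = (50, -30, +0.28); to P-3 = (-5, -30, -0.54).
Determinant of the coordinate differences = 50·(-30) − (-5)·(-30) = -1650.
∂h/∂x = [(+0.28)·(-30) − (-0.54)·(-30)] / -1650 = +0.01491
∂h/∂y = [50·(-0.54) − (-5)·(+0.28)] / -1650 = +0.01552
h(55, 45) = 73.27 + (+0.01491)·(50) + (+0.01552)·(0) = 73.27 +0.745 +0.000 = 74.015 ft.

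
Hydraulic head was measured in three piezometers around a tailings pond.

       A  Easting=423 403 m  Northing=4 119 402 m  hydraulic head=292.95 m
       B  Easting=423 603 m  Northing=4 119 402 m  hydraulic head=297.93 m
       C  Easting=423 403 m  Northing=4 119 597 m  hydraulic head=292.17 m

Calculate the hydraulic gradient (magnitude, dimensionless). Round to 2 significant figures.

0.025

∂h/∂x = (297.93 − 292.95) / (423603 − 423403) = +0.02490
∂h/∂y = (292.17 − 292.95) / (4119597 − 4119402) = -0.004000
|∇h| = √(0.02490² + -0.004000²) = 0.02522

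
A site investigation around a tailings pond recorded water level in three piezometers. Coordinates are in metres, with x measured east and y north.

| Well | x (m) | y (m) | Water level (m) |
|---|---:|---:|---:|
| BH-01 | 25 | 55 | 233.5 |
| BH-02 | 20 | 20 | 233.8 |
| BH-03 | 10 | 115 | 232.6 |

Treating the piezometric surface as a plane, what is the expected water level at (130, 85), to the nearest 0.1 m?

Differences from BH-01: to BH-02 (Δx, Δy, Δh) = (-5, -35, +0.3); to BH-03 = (-15, 60, -0.9).
Determinant of the coordinate differences = (-5)·60 − (-15)·(-35) = -825.
∂h/∂x = [(+0.3)·60 − (-0.9)·(-35)] / -825 = +0.01636
∂h/∂y = [(-5)·(-0.9) − (-15)·(+0.3)] / -825 = -0.01091
h(130, 85) = 233.5 + (+0.01636)·(105) + (-0.01091)·(30) = 233.5 +1.718 -0.327 = 234.891 m.

234.9 m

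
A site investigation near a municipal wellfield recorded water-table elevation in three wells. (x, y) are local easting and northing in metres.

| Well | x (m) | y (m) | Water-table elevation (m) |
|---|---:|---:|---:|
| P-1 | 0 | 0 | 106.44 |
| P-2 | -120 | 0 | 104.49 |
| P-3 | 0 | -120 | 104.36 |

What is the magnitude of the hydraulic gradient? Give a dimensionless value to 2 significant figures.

0.024

∂h/∂x = (104.49 − 106.44) / (-120 − 0) = +0.01625
∂h/∂y = (104.36 − 106.44) / (-120 − 0) = +0.01733
|∇h| = √(0.01625² + 0.01733²) = 0.02376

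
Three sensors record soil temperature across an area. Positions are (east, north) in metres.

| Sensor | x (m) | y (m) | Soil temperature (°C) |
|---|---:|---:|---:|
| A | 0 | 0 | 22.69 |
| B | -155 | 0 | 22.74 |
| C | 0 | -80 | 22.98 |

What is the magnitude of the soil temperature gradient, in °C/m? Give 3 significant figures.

∂T/∂x = (22.74 − 22.69) / (-155 − 0) = -0.0003226
∂T/∂y = (22.98 − 22.69) / (-80 − 0) = -0.003625
|∇f| = √(-0.0003226² + -0.003625²) = 0.003639 °C/m

0.00364 °C/m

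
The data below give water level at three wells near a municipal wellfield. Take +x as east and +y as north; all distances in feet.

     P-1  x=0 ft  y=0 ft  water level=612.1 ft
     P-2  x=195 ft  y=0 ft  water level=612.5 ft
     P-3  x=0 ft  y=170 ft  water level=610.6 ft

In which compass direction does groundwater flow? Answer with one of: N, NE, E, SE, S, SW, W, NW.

∂h/∂x = (612.5 − 612.1) / (195 − 0) = +0.002051
∂h/∂y = (610.6 − 612.1) / (170 − 0) = -0.008824
Flow = −∇h = (-0.002051 east, +0.008824 north), which points north.

N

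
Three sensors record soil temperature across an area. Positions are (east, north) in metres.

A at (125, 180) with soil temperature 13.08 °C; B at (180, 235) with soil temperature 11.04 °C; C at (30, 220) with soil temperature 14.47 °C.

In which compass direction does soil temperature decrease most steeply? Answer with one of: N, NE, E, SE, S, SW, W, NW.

Taking A as reference: B−A = (55, 55, -2.04); C−A = (-95, 40, +1.39).
Determinant of the coordinate differences = 55·40 − (-95)·55 = 7425.
∂T/∂x = [(-2.04)·40 − (+1.39)·55] / 7425 = -0.02129
∂T/∂y = [55·(+1.39) − (-95)·(-2.04)] / 7425 = -0.01580
Steepest decrease is along −∇f = (+0.02129 E, +0.01580 N) → northeast.

NE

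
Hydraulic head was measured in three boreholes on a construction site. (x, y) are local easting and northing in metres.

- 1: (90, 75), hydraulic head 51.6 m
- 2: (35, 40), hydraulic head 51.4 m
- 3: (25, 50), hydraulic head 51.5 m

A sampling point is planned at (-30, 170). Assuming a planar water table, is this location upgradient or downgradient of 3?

With h = a·x + b·y + c and 1 as origin, the differences give:
  (-55)·a + (-35)·b = -0.2
  (-65)·a + (-25)·b = -0.1
Eliminate b (×(-25) and ×(-35), subtract): -900·a = 1.50 → a = ∂h/∂x = -0.001667
Back-substitute: b = ∂h/∂y = +0.008333.
Head at (-30, 170) = 51.6 + (-0.001667)·(-120) + (+0.008333)·(95) = 52.59 m.
That is higher than the 51.5 m at 3, so the point is upgradient.

upgradient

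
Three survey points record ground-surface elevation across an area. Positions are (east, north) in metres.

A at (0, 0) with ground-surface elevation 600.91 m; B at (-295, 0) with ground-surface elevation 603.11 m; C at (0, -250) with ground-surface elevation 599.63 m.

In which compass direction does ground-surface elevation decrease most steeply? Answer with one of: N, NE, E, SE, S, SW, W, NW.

∂z/∂x = (603.11 − 600.91) / (-295 − 0) = -0.007458
∂z/∂y = (599.63 − 600.91) / (-250 − 0) = +0.005120
Steepest decrease is along −∇f = (+0.007458 E, -0.005120 N) → southeast.

SE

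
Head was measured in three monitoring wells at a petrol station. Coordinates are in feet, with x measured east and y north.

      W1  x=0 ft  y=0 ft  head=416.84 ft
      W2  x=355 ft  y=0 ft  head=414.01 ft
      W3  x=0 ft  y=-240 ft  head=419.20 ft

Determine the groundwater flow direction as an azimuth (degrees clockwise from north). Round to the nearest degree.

039°

∂h/∂x = (414.01 − 416.84) / (355 − 0) = -0.007972
∂h/∂y = (419.20 − 416.84) / (-240 − 0) = -0.009833
Flow direction (−∇h) has components (+0.007972 E, +0.009833 N).
Azimuth = atan2(E, N) = atan2(+0.007972, +0.009833) = 39.0° ≈ 039°.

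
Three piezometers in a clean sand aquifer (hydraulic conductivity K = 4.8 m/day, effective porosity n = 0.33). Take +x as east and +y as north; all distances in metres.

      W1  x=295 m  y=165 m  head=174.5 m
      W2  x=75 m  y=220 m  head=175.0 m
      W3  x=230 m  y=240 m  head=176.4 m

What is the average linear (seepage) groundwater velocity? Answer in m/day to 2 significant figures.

Three-point gradient (reference W1): Δ to W2 = (-220, 55, +0.5), Δ to W3 = (-65, 75, +1.9).
∂h/∂x = +0.005184, ∂h/∂y = +0.02983 (det = -12925).
|∇h| = √(0.005184² + 0.02983²) = 0.03028
Seepage velocity v = K·i/n = 4.8 × 0.03028 / 0.33 = 0.4404 m/day.

0.44 m/day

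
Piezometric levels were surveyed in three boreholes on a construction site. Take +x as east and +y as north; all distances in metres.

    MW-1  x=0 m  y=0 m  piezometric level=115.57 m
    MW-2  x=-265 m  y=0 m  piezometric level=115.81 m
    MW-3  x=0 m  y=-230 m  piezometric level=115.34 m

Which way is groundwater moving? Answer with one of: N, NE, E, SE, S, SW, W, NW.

SE

∂h/∂x = (115.81 − 115.57) / (-265 − 0) = -0.0009057
∂h/∂y = (115.34 − 115.57) / (-230 − 0) = +0.0010000
Flow = −∇h = (+0.0009057 east, -0.0010000 north), which points southeast.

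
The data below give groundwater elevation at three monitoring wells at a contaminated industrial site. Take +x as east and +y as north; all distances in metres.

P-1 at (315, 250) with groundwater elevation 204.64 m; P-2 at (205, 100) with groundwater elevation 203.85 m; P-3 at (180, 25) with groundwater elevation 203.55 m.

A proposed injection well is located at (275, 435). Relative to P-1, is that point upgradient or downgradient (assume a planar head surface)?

Taking P-1 as reference: P-2−P-1 = (-110, -150, -0.79); P-3−P-1 = (-135, -225, -1.09).
Solve a·Δx + b·Δy = Δh: det = (-110)·(-225) − (-135)·(-150) = 4500.
∂h/∂x = [(-0.79)·(-225) − (-1.09)·(-150)] / 4500 = +0.003167
∂h/∂y = [(-110)·(-1.09) − (-135)·(-0.79)] / 4500 = +0.002944
Head at (275, 435) = 204.64 + (+0.003167)·(-40) + (+0.002944)·(185) = 205.06 m.
That is higher than the 204.64 m at P-1, so the point is upgradient.

upgradient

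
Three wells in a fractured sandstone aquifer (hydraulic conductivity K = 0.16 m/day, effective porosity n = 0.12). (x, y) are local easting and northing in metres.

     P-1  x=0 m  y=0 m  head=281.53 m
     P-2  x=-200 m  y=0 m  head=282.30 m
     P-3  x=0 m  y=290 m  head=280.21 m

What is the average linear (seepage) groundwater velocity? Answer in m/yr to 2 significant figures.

2.9 m/yr

∂h/∂x = (282.30 − 281.53) / (-200 − 0) = -0.003850
∂h/∂y = (280.21 − 281.53) / (290 − 0) = -0.004552
|∇h| = √(-0.003850² + -0.004552²) = 0.005962
Seepage velocity v = K·i/n = 0.16 × 0.005962 / 0.12 = 0.007949 m/day = 2.903 m/yr.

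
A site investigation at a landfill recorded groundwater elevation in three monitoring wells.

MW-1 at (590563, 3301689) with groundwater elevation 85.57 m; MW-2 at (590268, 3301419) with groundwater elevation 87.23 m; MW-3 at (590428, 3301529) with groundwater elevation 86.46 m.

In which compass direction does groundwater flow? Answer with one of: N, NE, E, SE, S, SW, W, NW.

NE

With h = a·x + b·y + c and MW-1 as origin, the differences give:
  (-295)·a + (-270)·b = +1.66
  (-135)·a + (-160)·b = +0.89
Eliminate b (×(-160) and ×(-270), subtract): 10750·a = -25.300 → a = ∂h/∂x = -0.002353
Back-substitute: b = ∂h/∂y = -0.003577.
Flow = −∇h = (+0.002353 east, +0.003577 north), which points northeast.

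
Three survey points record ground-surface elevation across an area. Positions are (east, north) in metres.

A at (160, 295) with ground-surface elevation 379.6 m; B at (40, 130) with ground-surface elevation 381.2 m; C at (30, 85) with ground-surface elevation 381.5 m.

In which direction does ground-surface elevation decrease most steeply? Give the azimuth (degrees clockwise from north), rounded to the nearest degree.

With z = a·x + b·y + c and A as origin, the differences give:
  (-120)·a + (-165)·b = +1.6
  (-130)·a + (-210)·b = +1.9
Eliminate b (×(-210) and ×(-165), subtract): 3750·a = -22.50 → a = ∂z/∂x = -0.006000
Back-substitute: b = ∂z/∂y = -0.005333.
Steepest decrease is along −∇f: components (+0.006000 E, +0.005333 N).
Azimuth = atan2(+0.006000, +0.005333) = 48.4° ≈ 048°.

048°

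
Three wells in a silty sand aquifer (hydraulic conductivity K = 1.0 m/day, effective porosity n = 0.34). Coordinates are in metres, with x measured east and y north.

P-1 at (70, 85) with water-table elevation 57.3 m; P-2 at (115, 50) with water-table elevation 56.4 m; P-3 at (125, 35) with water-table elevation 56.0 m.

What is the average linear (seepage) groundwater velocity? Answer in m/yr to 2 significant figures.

With h = a·x + b·y + c and P-1 as origin, the differences give:
  45·a + (-35)·b = -0.9
  55·a + (-50)·b = -1.3
Eliminate b (×(-50) and ×(-35), subtract): -325·a = -0.50 → a = ∂h/∂x = +0.001538
Back-substitute: b = ∂h/∂y = +0.02769.
|∇h| = √(0.001538² + 0.02769²) = 0.02773
Seepage velocity v = K·i/n = 1.0 × 0.02773 / 0.34 = 0.08156 m/day = 29.79 m/yr.

30 m/yr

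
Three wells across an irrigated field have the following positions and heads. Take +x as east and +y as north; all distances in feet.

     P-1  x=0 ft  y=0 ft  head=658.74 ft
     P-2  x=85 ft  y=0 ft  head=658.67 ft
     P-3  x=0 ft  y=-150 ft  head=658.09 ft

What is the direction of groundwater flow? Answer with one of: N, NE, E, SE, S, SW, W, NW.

∂h/∂x = (658.67 − 658.74) / (85 − 0) = -0.0008235
∂h/∂y = (658.09 − 658.74) / (-150 − 0) = +0.004333
Flow = −∇h = (+0.0008235 east, -0.004333 north), which points south.

S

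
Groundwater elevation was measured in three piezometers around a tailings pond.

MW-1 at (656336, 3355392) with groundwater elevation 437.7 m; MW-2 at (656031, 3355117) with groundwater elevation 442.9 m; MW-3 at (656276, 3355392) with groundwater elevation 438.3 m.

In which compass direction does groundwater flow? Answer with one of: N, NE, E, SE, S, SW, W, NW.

NE

Taking MW-1 as reference: MW-2−MW-1 = (-305, -275, +5.2); MW-3−MW-1 = (-60, 0, +0.6).
Solve a·Δx + b·Δy = Δh: det = (-305)·0 − (-60)·(-275) = -16500.
∂h/∂x = [(+5.2)·0 − (+0.6)·(-275)] / -16500 = -0.01000
∂h/∂y = [(-305)·(+0.6) − (-60)·(+5.2)] / -16500 = -0.007818
Flow = −∇h = (+0.01000 east, +0.007818 north), which points northeast.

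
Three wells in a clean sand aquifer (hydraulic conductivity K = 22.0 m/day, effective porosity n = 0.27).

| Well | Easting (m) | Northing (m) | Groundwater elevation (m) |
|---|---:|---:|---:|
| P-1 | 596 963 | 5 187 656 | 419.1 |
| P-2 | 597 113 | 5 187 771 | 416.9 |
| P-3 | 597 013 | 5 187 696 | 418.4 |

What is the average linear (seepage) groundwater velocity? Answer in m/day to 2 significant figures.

Taking P-1 as reference: P-2−P-1 = (150, 115, -2.2); P-3−P-1 = (50, 40, -0.7).
Solve a·Δx + b·Δy = Δh: det = 150·40 − 50·115 = 250.
∂h/∂x = [(-2.2)·40 − (-0.7)·115] / 250 = -0.03000
∂h/∂y = [150·(-0.7) − 50·(-2.2)] / 250 = +0.02000
|∇h| = √(-0.03000² + 0.02000²) = 0.03606
Seepage velocity v = K·i/n = 22.0 × 0.03606 / 0.27 = 2.938 m/day.

2.9 m/day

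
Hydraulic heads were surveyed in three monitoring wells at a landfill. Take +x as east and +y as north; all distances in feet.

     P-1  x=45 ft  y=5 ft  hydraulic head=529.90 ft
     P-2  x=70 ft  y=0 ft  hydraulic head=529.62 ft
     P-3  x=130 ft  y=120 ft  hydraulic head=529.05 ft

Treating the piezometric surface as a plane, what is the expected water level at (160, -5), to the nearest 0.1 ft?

Differences from P-1: to P-2 (Δx, Δy, Δh) = (25, -5, -0.28); to P-3 = (85, 115, -0.85).
Solve a·Δx + b·Δy = Δh: det = 25·115 − 85·(-5) = 3300.
∂h/∂x = [(-0.28)·115 − (-0.85)·(-5)] / 3300 = -0.01105
∂h/∂y = [25·(-0.85) − 85·(-0.28)] / 3300 = +0.0007727
h(160, -5) = 529.90 + (-0.01105)·(115) + (+0.0007727)·(-10) = 529.90 -1.270 -0.008 = 528.622 ft.

528.6 ft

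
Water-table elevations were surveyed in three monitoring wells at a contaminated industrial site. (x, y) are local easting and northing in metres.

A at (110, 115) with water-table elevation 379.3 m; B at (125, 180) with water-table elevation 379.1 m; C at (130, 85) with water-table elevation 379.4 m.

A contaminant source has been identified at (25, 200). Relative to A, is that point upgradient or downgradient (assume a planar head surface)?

With h = a·x + b·y + c and A as origin, the differences give:
  15·a + 65·b = -0.2
  20·a + (-30)·b = +0.1
Eliminate b (×(-30) and ×65, subtract): -1750·a = -0.50 → a = ∂h/∂x = +0.0002857
Back-substitute: b = ∂h/∂y = -0.003143.
Head at (25, 200) = 379.3 + (+0.0002857)·(-85) + (-0.003143)·(85) = 379.01 m.
That is lower than the 379.3 m at A, so the point is downgradient.

downgradient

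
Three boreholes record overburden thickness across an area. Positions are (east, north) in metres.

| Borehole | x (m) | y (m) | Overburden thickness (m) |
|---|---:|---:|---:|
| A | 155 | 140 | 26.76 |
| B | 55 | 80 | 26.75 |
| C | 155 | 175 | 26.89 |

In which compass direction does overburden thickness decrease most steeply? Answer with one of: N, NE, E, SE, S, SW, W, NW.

With d = a·x + b·y + c and A as origin, the differences give:
  (-100)·a + (-60)·b = -0.01
  0·a + 35·b = +0.13
Eliminate b (×35 and ×(-60), subtract): -3500·a = 7.450 → a = ∂d/∂x = -0.002129
Back-substitute: b = ∂d/∂y = +0.003714.
Steepest decrease is along −∇f = (+0.002129 E, -0.003714 N) → southeast.

SE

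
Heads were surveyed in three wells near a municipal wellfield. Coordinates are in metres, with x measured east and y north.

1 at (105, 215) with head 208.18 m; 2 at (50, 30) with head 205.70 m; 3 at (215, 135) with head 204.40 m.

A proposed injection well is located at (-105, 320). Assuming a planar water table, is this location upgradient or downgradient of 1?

upgradient

Taking 1 as reference: 2−1 = (-55, -185, -2.48); 3−1 = (110, -80, -3.78).
Determinant of the coordinate differences = (-55)·(-80) − 110·(-185) = 24750.
∂h/∂x = [(-2.48)·(-80) − (-3.78)·(-185)] / 24750 = -0.02024
∂h/∂y = [(-55)·(-3.78) − 110·(-2.48)] / 24750 = +0.01942
Head at (-105, 320) = 208.18 + (-0.02024)·(-210) + (+0.01942)·(105) = 214.47 m.
That is higher than the 208.18 m at 1, so the point is upgradient.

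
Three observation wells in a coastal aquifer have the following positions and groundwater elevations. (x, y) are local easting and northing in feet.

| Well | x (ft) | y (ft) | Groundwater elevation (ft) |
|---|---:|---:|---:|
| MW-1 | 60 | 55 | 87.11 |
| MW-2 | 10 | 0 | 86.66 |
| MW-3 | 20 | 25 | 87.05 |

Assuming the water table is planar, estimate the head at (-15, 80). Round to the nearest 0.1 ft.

With h = a·x + b·y + c and MW-1 as origin, the differences give:
  (-50)·a + (-55)·b = -0.45
  (-40)·a + (-30)·b = -0.06
Eliminate b (×(-30) and ×(-55), subtract): -700·a = 10.200 → a = ∂h/∂x = -0.01457
Back-substitute: b = ∂h/∂y = +0.02143.
h(-15, 80) = 87.11 + (-0.01457)·(-75) + (+0.02143)·(25) = 87.11 +1.093 +0.536 = 88.739 ft.

88.7 ft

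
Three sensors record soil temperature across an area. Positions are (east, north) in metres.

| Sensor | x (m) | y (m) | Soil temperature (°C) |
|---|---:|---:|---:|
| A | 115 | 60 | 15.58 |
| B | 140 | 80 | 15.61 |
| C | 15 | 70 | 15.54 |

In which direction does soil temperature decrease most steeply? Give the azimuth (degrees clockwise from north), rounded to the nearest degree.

209°

With T = a·x + b·y + c and A as origin, the differences give:
  25·a + 20·b = +0.03
  (-100)·a + 10·b = -0.04
Eliminate b (×10 and ×20, subtract): 2250·a = 1.100 → a = ∂T/∂x = +0.0004889
Back-substitute: b = ∂T/∂y = +0.0008889.
Steepest decrease is along −∇f: components (-0.0004889 E, -0.0008889 N).
Azimuth = atan2(-0.0004889, -0.0008889) = 208.8° ≈ 209°.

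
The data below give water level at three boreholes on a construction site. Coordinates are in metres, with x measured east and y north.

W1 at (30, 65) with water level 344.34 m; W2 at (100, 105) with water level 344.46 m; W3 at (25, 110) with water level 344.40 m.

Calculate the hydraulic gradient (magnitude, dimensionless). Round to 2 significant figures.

0.0017

Three-point gradient (reference W1): Δ to W2 = (70, 40, +0.12), Δ to W3 = (-5, 45, +0.06).
∂h/∂x = +0.0008955, ∂h/∂y = +0.001433 (det = 3350).
|∇h| = √(0.0008955² + 0.001433²) = 0.00169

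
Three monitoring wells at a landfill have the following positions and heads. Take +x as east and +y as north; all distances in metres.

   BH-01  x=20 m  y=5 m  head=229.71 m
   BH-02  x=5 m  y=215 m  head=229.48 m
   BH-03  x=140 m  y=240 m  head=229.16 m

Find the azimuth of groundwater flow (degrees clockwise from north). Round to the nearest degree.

060°

Taking BH-01 as reference: BH-02−BH-01 = (-15, 210, -0.23); BH-03−BH-01 = (120, 235, -0.55).
Solve a·Δx + b·Δy = Δh: det = (-15)·235 − 120·210 = -28725.
∂h/∂x = [(-0.23)·235 − (-0.55)·210] / -28725 = -0.002139
∂h/∂y = [(-15)·(-0.55) − 120·(-0.23)] / -28725 = -0.001248
Flow direction (−∇h) has components (+0.002139 E, +0.001248 N).
Azimuth = atan2(E, N) = atan2(+0.002139, +0.001248) = 59.7° ≈ 060°.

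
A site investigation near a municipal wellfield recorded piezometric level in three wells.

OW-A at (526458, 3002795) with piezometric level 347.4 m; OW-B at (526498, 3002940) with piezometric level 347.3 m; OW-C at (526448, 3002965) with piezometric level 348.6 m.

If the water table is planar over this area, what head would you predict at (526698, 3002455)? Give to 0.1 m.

339.9 m

Differences from OW-A: to OW-B (Δx, Δy, Δh) = (40, 145, -0.1); to OW-C = (-10, 170, +1.2).
Determinant of the coordinate differences = 40·170 − (-10)·145 = 8250.
∂h/∂x = [(-0.1)·170 − (+1.2)·145] / 8250 = -0.02315
∂h/∂y = [40·(+1.2) − (-10)·(-0.1)] / 8250 = +0.005697
h(526698, 3002455) = 347.4 + (-0.02315)·(240) + (+0.005697)·(-340) = 347.4 -5.556 -1.937 = 339.907 m.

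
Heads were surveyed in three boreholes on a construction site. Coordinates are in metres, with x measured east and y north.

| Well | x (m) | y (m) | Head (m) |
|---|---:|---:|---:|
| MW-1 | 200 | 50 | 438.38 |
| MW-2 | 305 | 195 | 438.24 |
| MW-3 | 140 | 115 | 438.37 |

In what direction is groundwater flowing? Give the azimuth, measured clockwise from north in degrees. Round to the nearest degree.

039°

With h = a·x + b·y + c and MW-1 as origin, the differences give:
  105·a + 145·b = -0.14
  (-60)·a + 65·b = -0.01
Eliminate b (×65 and ×145, subtract): 15525·a = -7.650 → a = ∂h/∂x = -0.0004928
Back-substitute: b = ∂h/∂y = -0.0006087.
Flow direction (−∇h) has components (+0.0004928 E, +0.0006087 N).
Azimuth = atan2(E, N) = atan2(+0.0004928, +0.0006087) = 39.0° ≈ 039°.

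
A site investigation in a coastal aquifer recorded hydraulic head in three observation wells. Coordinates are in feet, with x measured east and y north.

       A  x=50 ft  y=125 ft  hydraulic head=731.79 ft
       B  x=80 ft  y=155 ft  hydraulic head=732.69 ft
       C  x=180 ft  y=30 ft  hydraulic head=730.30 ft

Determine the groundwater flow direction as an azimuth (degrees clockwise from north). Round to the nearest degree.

Differences from A: to B (Δx, Δy, Δh) = (30, 30, +0.90); to C = (130, -95, -1.49).
Determinant of the coordinate differences = 30·(-95) − 130·30 = -6750.
∂h/∂x = [(+0.90)·(-95) − (-1.49)·30] / -6750 = +0.006044
∂h/∂y = [30·(-1.49) − 130·(+0.90)] / -6750 = +0.02396
Flow direction (−∇h) has components (-0.006044 E, -0.02396 N).
Azimuth = atan2(E, N) = atan2(-0.006044, -0.02396) = 194.2° ≈ 194°.

194°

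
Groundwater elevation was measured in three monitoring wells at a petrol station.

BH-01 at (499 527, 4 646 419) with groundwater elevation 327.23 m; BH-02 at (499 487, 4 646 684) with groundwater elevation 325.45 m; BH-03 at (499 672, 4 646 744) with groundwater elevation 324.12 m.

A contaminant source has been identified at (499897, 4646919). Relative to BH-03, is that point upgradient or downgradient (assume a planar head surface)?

With h = a·x + b·y + c and BH-01 as origin, the differences give:
  (-40)·a + 265·b = -1.78
  145·a + 325·b = -3.11
Eliminate b (×325 and ×265, subtract): -51425·a = 245.650 → a = ∂h/∂x = -0.004777
Back-substitute: b = ∂h/∂y = -0.007438.
Head at (499897, 4646919) = 327.23 + (-0.004777)·(370) + (-0.007438)·(500) = 321.74 m.
That is lower than the 324.12 m at BH-03, so the point is downgradient.

downgradient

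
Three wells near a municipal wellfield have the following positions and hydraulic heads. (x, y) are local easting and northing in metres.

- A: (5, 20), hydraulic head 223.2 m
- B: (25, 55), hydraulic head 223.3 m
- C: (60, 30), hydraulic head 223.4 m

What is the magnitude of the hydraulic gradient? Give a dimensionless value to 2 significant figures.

Differences from A: to B (Δx, Δy, Δh) = (20, 35, +0.1); to C = (55, 10, +0.2).
Determinant of the coordinate differences = 20·10 − 55·35 = -1725.
∂h/∂x = [(+0.1)·10 − (+0.2)·35] / -1725 = +0.003478
∂h/∂y = [20·(+0.2) − 55·(+0.1)] / -1725 = +0.0008696
|∇h| = √(0.003478² + 0.0008696²) = 0.003585

0.0036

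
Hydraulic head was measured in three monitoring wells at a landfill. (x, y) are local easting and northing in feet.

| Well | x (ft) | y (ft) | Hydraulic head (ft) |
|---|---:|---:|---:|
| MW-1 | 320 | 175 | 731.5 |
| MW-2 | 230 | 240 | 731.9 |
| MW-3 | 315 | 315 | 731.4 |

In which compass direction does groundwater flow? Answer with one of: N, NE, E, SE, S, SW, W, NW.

With h = a·x + b·y + c and MW-1 as origin, the differences give:
  (-90)·a + 65·b = +0.4
  (-5)·a + 140·b = -0.1
Eliminate b (×140 and ×65, subtract): -12275·a = 62.50 → a = ∂h/∂x = -0.005092
Back-substitute: b = ∂h/∂y = -0.0008961.
Flow = −∇h = (+0.005092 east, +0.0008961 north), which points east.

E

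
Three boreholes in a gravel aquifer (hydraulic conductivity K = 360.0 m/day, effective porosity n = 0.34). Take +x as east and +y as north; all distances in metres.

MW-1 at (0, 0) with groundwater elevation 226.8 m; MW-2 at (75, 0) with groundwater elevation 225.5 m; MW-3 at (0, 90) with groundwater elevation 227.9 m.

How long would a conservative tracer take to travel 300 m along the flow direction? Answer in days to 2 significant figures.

13 days

∂h/∂x = (225.5 − 226.8) / (75 − 0) = -0.01733
∂h/∂y = (227.9 − 226.8) / (90 − 0) = +0.01222
|∇h| = √(-0.01733² + 0.01222²) = 0.02121
Seepage velocity v = K·i/n = 360.0 × 0.02121 / 0.34 = 22.46 m/day.
t = 300 / 22.46 = 13.36 days.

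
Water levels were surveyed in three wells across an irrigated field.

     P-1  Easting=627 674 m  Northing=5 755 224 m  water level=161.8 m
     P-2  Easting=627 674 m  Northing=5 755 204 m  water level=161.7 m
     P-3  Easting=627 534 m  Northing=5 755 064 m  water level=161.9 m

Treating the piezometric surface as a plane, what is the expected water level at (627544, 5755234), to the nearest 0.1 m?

162.7 m

Differences from P-1: to P-2 (Δx, Δy, Δh) = (0, -20, -0.1); to P-3 = (-140, -160, +0.1).
Solve a·Δx + b·Δy = Δh: det = 0·(-160) − (-140)·(-20) = -2800.
∂h/∂x = [(-0.1)·(-160) − (+0.1)·(-20)] / -2800 = -0.006429
∂h/∂y = [0·(+0.1) − (-140)·(-0.1)] / -2800 = +0.005000
h(627544, 5755234) = 161.8 + (-0.006429)·(-130) + (+0.005000)·(10) = 161.8 +0.836 +0.050 = 162.686 m.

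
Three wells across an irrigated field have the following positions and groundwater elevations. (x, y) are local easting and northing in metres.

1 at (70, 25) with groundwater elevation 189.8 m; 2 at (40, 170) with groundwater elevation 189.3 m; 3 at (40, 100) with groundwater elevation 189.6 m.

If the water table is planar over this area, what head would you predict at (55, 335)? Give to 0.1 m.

Differences from 1: to 2 (Δx, Δy, Δh) = (-30, 145, -0.5); to 3 = (-30, 75, -0.2).
Solve a·Δx + b·Δy = Δh: det = (-30)·75 − (-30)·145 = 2100.
∂h/∂x = [(-0.5)·75 − (-0.2)·145] / 2100 = -0.004048
∂h/∂y = [(-30)·(-0.2) − (-30)·(-0.5)] / 2100 = -0.004286
h(55, 335) = 189.8 + (-0.004048)·(-15) + (-0.004286)·(310) = 189.8 +0.061 -1.329 = 188.532 m.

188.5 m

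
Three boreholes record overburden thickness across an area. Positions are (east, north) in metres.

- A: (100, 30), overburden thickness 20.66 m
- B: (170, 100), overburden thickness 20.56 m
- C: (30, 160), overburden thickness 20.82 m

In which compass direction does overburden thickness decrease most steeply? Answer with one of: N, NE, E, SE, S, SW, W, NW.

E

Differences from A: to B (Δx, Δy, Δh) = (70, 70, -0.10); to C = (-70, 130, +0.16).
Determinant of the coordinate differences = 70·130 − (-70)·70 = 14000.
∂d/∂x = [(-0.10)·130 − (+0.16)·70] / 14000 = -0.001729
∂d/∂y = [70·(+0.16) − (-70)·(-0.10)] / 14000 = +0.0003000
Steepest decrease is along −∇f = (+0.001729 E, -0.0003000 N) → east.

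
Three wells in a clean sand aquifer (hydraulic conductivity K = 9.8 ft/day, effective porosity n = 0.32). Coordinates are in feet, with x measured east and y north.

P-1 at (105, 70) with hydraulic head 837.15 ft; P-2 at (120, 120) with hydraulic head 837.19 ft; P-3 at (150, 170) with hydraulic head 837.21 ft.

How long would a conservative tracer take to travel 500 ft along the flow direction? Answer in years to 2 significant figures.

Three-point gradient (reference P-1): Δ to P-2 = (15, 50, +0.04), Δ to P-3 = (45, 100, +0.06).
∂h/∂x = -0.001333, ∂h/∂y = +0.001200 (det = -750).
|∇h| = √(-0.001333² + 0.001200²) = 0.001794
Seepage velocity v = K·i/n = 9.8 × 0.001794 / 0.32 = 0.05494 ft/day.
t = 500 / 0.05494 = 9101 days = 24.9 years.

25 years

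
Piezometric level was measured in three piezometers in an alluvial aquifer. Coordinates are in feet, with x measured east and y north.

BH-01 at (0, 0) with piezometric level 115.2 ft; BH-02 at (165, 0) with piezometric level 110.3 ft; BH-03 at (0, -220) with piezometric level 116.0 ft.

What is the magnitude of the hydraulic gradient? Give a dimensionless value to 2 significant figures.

∂h/∂x = (110.3 − 115.2) / (165 − 0) = -0.02970
∂h/∂y = (116.0 − 115.2) / (-220 − 0) = -0.003636
|∇h| = √(-0.02970² + -0.003636²) = 0.02992

0.030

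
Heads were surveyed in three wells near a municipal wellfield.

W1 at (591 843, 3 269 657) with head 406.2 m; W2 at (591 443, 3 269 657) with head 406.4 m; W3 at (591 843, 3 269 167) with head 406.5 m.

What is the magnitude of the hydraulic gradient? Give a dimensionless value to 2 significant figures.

0.00079

∂h/∂x = (406.4 − 406.2) / (591443 − 591843) = -0.0005000
∂h/∂y = (406.5 − 406.2) / (3269167 − 3269657) = -0.0006122
|∇h| = √(-0.0005000² + -0.0006122²) = 0.0007904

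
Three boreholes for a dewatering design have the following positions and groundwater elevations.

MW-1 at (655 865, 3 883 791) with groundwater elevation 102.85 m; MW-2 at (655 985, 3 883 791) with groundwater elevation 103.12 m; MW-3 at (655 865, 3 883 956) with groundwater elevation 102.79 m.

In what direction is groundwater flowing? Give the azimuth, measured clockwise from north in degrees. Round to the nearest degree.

∂h/∂x = (103.12 − 102.85) / (655985 − 655865) = +0.002250
∂h/∂y = (102.79 − 102.85) / (3883956 − 3883791) = -0.0003636
Flow direction (−∇h) has components (-0.002250 E, +0.0003636 N).
Azimuth = atan2(E, N) = atan2(-0.002250, +0.0003636) = 279.2° ≈ 279°.

279°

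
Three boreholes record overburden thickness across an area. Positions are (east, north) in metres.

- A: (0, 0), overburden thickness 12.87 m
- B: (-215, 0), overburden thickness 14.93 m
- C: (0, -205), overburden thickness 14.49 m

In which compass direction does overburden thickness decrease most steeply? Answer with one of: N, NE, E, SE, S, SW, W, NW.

NE

∂d/∂x = (14.93 − 12.87) / (-215 − 0) = -0.009581
∂d/∂y = (14.49 − 12.87) / (-205 − 0) = -0.007902
Steepest decrease is along −∇f = (+0.009581 E, +0.007902 N) → northeast.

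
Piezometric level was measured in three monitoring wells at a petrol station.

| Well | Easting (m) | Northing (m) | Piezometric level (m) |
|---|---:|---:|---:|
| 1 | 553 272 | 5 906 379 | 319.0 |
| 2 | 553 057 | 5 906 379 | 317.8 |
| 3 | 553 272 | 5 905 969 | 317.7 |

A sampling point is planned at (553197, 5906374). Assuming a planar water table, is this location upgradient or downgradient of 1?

downgradient

∂h/∂x = (317.8 − 319.0) / (553057 − 553272) = +0.005581
∂h/∂y = (317.7 − 319.0) / (5905969 − 5906379) = +0.003171
Head at (553197, 5906374) = 319.0 + (+0.005581)·(-75) + (+0.003171)·(-5) = 318.57 m.
That is lower than the 319.0 m at 1, so the point is downgradient.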